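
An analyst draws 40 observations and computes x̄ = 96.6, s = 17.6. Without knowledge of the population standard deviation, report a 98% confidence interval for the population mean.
(89.85, 103.35)

t-interval (σ unknown):
df = n - 1 = 39
t* = 2.426 for 98% confidence

Margin of error = t* · s/√n = 2.426 · 17.6/√40 = 6.75

CI: (89.85, 103.35)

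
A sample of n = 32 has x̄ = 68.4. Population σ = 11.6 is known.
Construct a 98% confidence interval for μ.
(63.63, 73.17)

z-interval (σ known):
z* = 2.326 for 98% confidence

Margin of error = z* · σ/√n = 2.326 · 11.6/√32 = 4.77

CI: (68.4 - 4.77, 68.4 + 4.77) = (63.63, 73.17)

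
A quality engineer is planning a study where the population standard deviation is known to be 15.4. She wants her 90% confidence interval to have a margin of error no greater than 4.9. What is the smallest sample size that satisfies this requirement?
n ≥ 27

For margin E ≤ 4.9:
n ≥ (z* · σ / E)²
n ≥ (1.645 · 15.4 / 4.9)²
n ≥ 26.73

Minimum n = 27 (rounding up)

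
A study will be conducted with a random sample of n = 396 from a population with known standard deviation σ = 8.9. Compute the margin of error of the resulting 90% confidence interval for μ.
Margin of error = 0.74

Margin of error = z* · σ/√n
= 1.645 · 8.9/√396
= 1.645 · 8.9/19.8997
= 0.74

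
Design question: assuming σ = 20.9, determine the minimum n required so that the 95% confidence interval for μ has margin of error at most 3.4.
n ≥ 146

For margin E ≤ 3.4:
n ≥ (z* · σ / E)²
n ≥ (1.960 · 20.9 / 3.4)²
n ≥ 145.16

Minimum n = 146 (rounding up)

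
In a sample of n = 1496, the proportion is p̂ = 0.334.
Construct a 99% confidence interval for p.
(0.303, 0.365)

Proportion CI:
SE = √(p̂(1-p̂)/n) = √(0.334 · 0.666 / 1496) = 0.01219

z* = 2.576
Margin = z* · SE = 2.576 · 0.01219 = 0.0314

CI: 0.334 ± 0.0314 = (0.303, 0.365)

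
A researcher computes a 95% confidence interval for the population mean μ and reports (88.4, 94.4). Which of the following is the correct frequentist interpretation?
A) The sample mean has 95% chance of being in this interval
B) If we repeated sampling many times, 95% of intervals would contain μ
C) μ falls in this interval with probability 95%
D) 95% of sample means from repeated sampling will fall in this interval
B

A) Wrong — x̄ is observed and sits in the interval by construction.
B) Correct — this is the frequentist long-run coverage interpretation.
C) Wrong — μ is fixed; the randomness lives in the interval, not in μ.
D) Wrong — coverage applies to intervals containing μ, not to future x̄ values.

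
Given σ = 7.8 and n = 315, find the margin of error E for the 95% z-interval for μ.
Margin of error = 0.86

Margin of error = z* · σ/√n
= 1.960 · 7.8/√315
= 1.960 · 7.8/17.7482
= 0.86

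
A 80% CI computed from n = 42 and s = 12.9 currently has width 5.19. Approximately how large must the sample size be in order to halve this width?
n ≈ 168

CI width ∝ 1/√n
To reduce width by factor 2, need √n to grow by 2 → need 2² = 4 times as many samples.

Current: n = 42, width = 5.19
New: n = 168, width ≈ 2.56

Width reduced by factor of 5.19/2.56 = 2.03.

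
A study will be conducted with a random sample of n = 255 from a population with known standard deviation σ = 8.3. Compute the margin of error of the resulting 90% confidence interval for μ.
Margin of error = 0.86

Margin of error = z* · σ/√n
= 1.645 · 8.3/√255
= 1.645 · 8.3/15.9687
= 0.86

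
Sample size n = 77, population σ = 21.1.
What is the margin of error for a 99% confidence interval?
Margin of error = 6.19

Margin of error = z* · σ/√n
= 2.576 · 21.1/√77
= 2.576 · 21.1/8.7750
= 6.19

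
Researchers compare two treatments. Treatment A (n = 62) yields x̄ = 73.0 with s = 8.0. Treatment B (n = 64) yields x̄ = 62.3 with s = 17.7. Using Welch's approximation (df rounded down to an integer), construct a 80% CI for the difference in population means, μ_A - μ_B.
(7.56, 13.84)

Difference: x̄₁ - x̄₂ = 10.70
SE = √(s₁²/n₁ + s₂²/n₂) = √(8.0²/62 + 17.7²/64) = 2.4346
df = 88.32 → 88 (Welch–Satterthwaite, rounded down)
t* = 1.291

CI: 10.70 ± 1.291 · 2.4346 = 10.70 ± 3.14 = (7.56, 13.84)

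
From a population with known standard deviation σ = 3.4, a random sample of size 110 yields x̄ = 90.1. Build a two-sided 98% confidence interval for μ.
(89.35, 90.85)

z-interval (σ known):
z* = 2.326 for 98% confidence

Margin of error = z* · σ/√n = 2.326 · 3.4/√110 = 0.75

CI: (90.1 - 0.75, 90.1 + 0.75) = (89.35, 90.85)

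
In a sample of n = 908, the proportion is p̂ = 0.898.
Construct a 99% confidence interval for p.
(0.872, 0.924)

Proportion CI:
SE = √(p̂(1-p̂)/n) = √(0.898 · 0.102 / 908) = 0.01004

z* = 2.576
Margin = z* · SE = 2.576 · 0.01004 = 0.0259

CI: 0.898 ± 0.0259 = (0.872, 0.924)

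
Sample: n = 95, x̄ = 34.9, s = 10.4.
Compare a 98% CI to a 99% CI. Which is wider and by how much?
99% CI is wider by 0.56

df = 94
98% CI: t* = 2.367, (32.37, 37.43), width = 2 · t* · s/√n = 5.05
99% CI: t* = 2.629, (32.09, 37.71), width = 2 · t* · s/√n = 5.61

The 99% CI is wider by 5.61 - 5.05 = 0.56.
Higher confidence requires a wider interval.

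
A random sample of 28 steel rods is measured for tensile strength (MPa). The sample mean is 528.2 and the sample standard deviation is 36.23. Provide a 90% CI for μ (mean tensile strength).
(516.54, 539.86)

t-interval (σ unknown):
df = n - 1 = 27
t* = 1.703 for 90% confidence

Margin of error = t* · s/√n = 1.703 · 36.23/√28 = 11.66

CI: (516.54, 539.86)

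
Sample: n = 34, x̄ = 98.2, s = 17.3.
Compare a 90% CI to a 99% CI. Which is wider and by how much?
99% CI is wider by 6.18

df = 33
90% CI: t* = 1.692, (93.18, 103.22), width = 2 · t* · s/√n = 10.04
99% CI: t* = 2.733, (90.09, 106.31), width = 2 · t* · s/√n = 16.22

The 99% CI is wider by 16.22 - 10.04 = 6.18.
Higher confidence requires a wider interval.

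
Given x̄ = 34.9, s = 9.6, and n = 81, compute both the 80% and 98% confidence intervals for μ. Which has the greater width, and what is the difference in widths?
98% CI is wider by 2.30

df = 80
80% CI: t* = 1.292, (33.52, 36.28), width = 2 · t* · s/√n = 2.76
98% CI: t* = 2.374, (32.37, 37.43), width = 2 · t* · s/√n = 5.06

The 98% CI is wider by 5.06 - 2.76 = 2.30.
Higher confidence requires a wider interval.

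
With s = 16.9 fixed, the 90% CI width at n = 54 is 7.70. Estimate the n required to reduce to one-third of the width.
n ≈ 486

CI width ∝ 1/√n
To reduce width by factor 3, need √n to grow by 3 → need 3² = 9 times as many samples.

Current: n = 54, width = 7.70
New: n = 486, width ≈ 2.53

Width reduced by factor of 7.70/2.53 = 3.04.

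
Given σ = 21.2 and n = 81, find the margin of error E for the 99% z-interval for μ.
Margin of error = 6.07

Margin of error = z* · σ/√n
= 2.576 · 21.2/√81
= 2.576 · 21.2/9.0000
= 6.07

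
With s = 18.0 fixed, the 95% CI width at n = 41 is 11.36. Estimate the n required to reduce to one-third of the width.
n ≈ 369

CI width ∝ 1/√n
To reduce width by factor 3, need √n to grow by 3 → need 3² = 9 times as many samples.

Current: n = 41, width = 11.36
New: n = 369, width ≈ 3.68

Width reduced by factor of 11.36/3.68 = 3.09.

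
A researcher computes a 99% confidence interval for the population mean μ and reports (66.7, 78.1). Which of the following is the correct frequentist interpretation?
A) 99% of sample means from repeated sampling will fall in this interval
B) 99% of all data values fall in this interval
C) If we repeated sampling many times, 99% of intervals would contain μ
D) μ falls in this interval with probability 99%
C

A) Wrong — coverage applies to intervals containing μ, not to future x̄ values.
B) Wrong — a CI is about the parameter μ, not individual data values.
C) Correct — this is the frequentist long-run coverage interpretation.
D) Wrong — μ is fixed; the randomness lives in the interval, not in μ.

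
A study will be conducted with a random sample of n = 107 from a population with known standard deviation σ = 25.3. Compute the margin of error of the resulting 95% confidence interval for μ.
Margin of error = 4.79

Margin of error = z* · σ/√n
= 1.960 · 25.3/√107
= 1.960 · 25.3/10.3441
= 4.79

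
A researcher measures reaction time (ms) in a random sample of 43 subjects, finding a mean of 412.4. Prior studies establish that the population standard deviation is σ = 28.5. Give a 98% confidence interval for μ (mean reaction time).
(402.29, 422.51)

z-interval (σ known):
z* = 2.326 for 98% confidence

Margin of error = z* · σ/√n = 2.326 · 28.5/√43 = 10.11

CI: (412.4 - 10.11, 412.4 + 10.11) = (402.29, 422.51)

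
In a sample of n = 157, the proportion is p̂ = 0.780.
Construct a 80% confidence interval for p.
(0.738, 0.822)

Proportion CI:
SE = √(p̂(1-p̂)/n) = √(0.780 · 0.220 / 157) = 0.03306

z* = 1.282
Margin = z* · SE = 1.282 · 0.03306 = 0.0424

CI: 0.780 ± 0.0424 = (0.738, 0.822)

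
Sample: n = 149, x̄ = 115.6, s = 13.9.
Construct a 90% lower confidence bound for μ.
μ ≥ 114.13

Lower bound (one-sided):
t* = 1.287 (one-sided for 90%)
Lower bound = x̄ - t* · s/√n = 115.6 - 1.287 · 13.9/√149 = 114.13

We are 90% confident that μ ≥ 114.13.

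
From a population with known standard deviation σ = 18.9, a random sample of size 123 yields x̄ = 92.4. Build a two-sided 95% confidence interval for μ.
(89.06, 95.74)

z-interval (σ known):
z* = 1.960 for 95% confidence

Margin of error = z* · σ/√n = 1.960 · 18.9/√123 = 3.34

CI: (92.4 - 3.34, 92.4 + 3.34) = (89.06, 95.74)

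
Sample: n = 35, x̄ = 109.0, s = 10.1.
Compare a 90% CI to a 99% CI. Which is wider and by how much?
99% CI is wider by 3.54

df = 34
90% CI: t* = 1.691, (106.11, 111.89), width = 2 · t* · s/√n = 5.77
99% CI: t* = 2.728, (104.34, 113.66), width = 2 · t* · s/√n = 9.31

The 99% CI is wider by 9.31 - 5.77 = 3.54.
Higher confidence requires a wider interval.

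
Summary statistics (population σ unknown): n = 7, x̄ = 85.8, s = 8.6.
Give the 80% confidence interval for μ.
(81.12, 90.48)

t-interval (σ unknown):
df = n - 1 = 6
t* = 1.440 for 80% confidence

Margin of error = t* · s/√n = 1.440 · 8.6/√7 = 4.68

CI: (81.12, 90.48)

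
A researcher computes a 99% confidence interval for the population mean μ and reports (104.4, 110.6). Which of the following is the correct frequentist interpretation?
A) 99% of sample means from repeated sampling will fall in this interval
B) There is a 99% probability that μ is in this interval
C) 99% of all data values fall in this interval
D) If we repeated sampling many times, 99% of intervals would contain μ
D

A) Wrong — coverage applies to intervals containing μ, not to future x̄ values.
B) Wrong — μ is fixed; the randomness lives in the interval, not in μ.
C) Wrong — a CI is about the parameter μ, not individual data values.
D) Correct — this is the frequentist long-run coverage interpretation.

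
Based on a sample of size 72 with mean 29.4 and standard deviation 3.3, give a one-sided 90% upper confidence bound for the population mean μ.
μ ≤ 29.90

Upper bound (one-sided):
t* = 1.294 (one-sided for 90%)
Upper bound = x̄ + t* · s/√n = 29.4 + 1.294 · 3.3/√72 = 29.90

We are 90% confident that μ ≤ 29.90.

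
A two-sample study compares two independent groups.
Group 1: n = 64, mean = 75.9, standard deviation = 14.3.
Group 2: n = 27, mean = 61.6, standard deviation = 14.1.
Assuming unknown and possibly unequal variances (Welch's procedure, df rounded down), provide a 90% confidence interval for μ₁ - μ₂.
(8.85, 19.75)

Difference: x̄₁ - x̄₂ = 14.30
SE = √(s₁²/n₁ + s₂²/n₂) = √(14.3²/64 + 14.1²/27) = 3.2494
df = 49.61 → 49 (Welch–Satterthwaite, rounded down)
t* = 1.677

CI: 14.30 ± 1.677 · 3.2494 = 14.30 ± 5.45 = (8.85, 19.75)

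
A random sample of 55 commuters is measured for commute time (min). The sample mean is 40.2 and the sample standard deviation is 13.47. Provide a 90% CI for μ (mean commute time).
(37.16, 43.24)

t-interval (σ unknown):
df = n - 1 = 54
t* = 1.674 for 90% confidence

Margin of error = t* · s/√n = 1.674 · 13.47/√55 = 3.04

CI: (37.16, 43.24)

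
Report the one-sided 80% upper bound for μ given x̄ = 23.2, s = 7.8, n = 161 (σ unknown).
μ ≤ 23.72

Upper bound (one-sided):
t* = 0.844 (one-sided for 80%)
Upper bound = x̄ + t* · s/√n = 23.2 + 0.844 · 7.8/√161 = 23.72

We are 80% confident that μ ≤ 23.72.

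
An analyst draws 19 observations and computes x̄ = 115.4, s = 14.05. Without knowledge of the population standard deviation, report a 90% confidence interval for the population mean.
(109.81, 120.99)

t-interval (σ unknown):
df = n - 1 = 18
t* = 1.734 for 90% confidence

Margin of error = t* · s/√n = 1.734 · 14.05/√19 = 5.59

CI: (109.81, 120.99)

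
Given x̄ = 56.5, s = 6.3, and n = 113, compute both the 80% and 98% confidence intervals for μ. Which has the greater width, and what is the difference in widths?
98% CI is wider by 1.27

df = 112
80% CI: t* = 1.289, (55.74, 57.26), width = 2 · t* · s/√n = 1.53
98% CI: t* = 2.360, (55.10, 57.90), width = 2 · t* · s/√n = 2.80

The 98% CI is wider by 2.80 - 1.53 = 1.27.
Higher confidence requires a wider interval.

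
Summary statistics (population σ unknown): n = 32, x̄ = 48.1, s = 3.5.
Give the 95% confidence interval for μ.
(46.84, 49.36)

t-interval (σ unknown):
df = n - 1 = 31
t* = 2.040 for 95% confidence

Margin of error = t* · s/√n = 2.040 · 3.5/√32 = 1.26

CI: (46.84, 49.36)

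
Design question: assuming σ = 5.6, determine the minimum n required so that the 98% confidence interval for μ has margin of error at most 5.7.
n ≥ 6

For margin E ≤ 5.7:
n ≥ (z* · σ / E)²
n ≥ (2.326 · 5.6 / 5.7)²
n ≥ 5.22

Minimum n = 6 (rounding up)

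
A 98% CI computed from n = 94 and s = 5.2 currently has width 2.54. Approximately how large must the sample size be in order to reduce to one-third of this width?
n ≈ 846

CI width ∝ 1/√n
To reduce width by factor 3, need √n to grow by 3 → need 3² = 9 times as many samples.

Current: n = 94, width = 2.54
New: n = 846, width ≈ 0.83

Width reduced by factor of 2.54/0.83 = 3.06.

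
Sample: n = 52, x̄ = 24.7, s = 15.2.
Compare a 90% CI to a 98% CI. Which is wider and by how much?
98% CI is wider by 3.07

df = 51
90% CI: t* = 1.675, (21.17, 28.23), width = 2 · t* · s/√n = 7.06
98% CI: t* = 2.402, (19.64, 29.76), width = 2 · t* · s/√n = 10.13

The 98% CI is wider by 10.13 - 7.06 = 3.07.
Higher confidence requires a wider interval.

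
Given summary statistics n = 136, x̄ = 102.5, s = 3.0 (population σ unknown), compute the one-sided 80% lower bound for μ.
μ ≥ 102.28

Lower bound (one-sided):
t* = 0.844 (one-sided for 80%)
Lower bound = x̄ - t* · s/√n = 102.5 - 0.844 · 3.0/√136 = 102.28

We are 80% confident that μ ≥ 102.28.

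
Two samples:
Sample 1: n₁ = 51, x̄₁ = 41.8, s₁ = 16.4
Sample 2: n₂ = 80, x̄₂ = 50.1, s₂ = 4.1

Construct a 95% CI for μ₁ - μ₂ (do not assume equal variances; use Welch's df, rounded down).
(-13.00, -3.60)

Difference: x̄₁ - x̄₂ = -8.30
SE = √(s₁²/n₁ + s₂²/n₂) = √(16.4²/51 + 4.1²/80) = 2.3418
df = 54.01 → 54 (Welch–Satterthwaite, rounded down)
t* = 2.005

CI: -8.30 ± 2.005 · 2.3418 = -8.30 ± 4.70 = (-13.00, -3.60)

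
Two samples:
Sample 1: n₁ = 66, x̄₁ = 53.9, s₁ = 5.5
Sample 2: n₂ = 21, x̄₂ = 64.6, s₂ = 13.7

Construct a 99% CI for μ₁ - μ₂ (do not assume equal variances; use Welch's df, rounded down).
(-19.34, -2.06)

Difference: x̄₁ - x̄₂ = -10.70
SE = √(s₁²/n₁ + s₂²/n₂) = √(5.5²/66 + 13.7²/21) = 3.0653
df = 22.09 → 22 (Welch–Satterthwaite, rounded down)
t* = 2.819

CI: -10.70 ± 2.819 · 3.0653 = -10.70 ± 8.64 = (-19.34, -2.06)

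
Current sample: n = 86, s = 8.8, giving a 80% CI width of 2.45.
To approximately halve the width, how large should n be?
n ≈ 344

CI width ∝ 1/√n
To reduce width by factor 2, need √n to grow by 2 → need 2² = 4 times as many samples.

Current: n = 86, width = 2.45
New: n = 344, width ≈ 1.22

Width reduced by factor of 2.45/1.22 = 2.01.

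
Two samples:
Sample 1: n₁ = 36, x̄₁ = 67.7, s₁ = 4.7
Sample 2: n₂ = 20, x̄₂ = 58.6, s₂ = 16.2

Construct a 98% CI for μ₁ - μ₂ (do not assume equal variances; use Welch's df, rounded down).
(-0.27, 18.47)

Difference: x̄₁ - x̄₂ = 9.10
SE = √(s₁²/n₁ + s₂²/n₂) = √(4.7²/36 + 16.2²/20) = 3.7062
df = 20.79 → 20 (Welch–Satterthwaite, rounded down)
t* = 2.528

CI: 9.10 ± 2.528 · 3.7062 = 9.10 ± 9.37 = (-0.27, 18.47)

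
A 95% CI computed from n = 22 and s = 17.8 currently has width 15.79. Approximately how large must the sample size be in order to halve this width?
n ≈ 88

CI width ∝ 1/√n
To reduce width by factor 2, need √n to grow by 2 → need 2² = 4 times as many samples.

Current: n = 22, width = 15.79
New: n = 88, width ≈ 7.54

Width reduced by factor of 15.79/7.54 = 2.09.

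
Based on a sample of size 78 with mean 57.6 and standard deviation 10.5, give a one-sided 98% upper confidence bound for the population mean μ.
μ ≤ 60.08

Upper bound (one-sided):
t* = 2.089 (one-sided for 98%)
Upper bound = x̄ + t* · s/√n = 57.6 + 2.089 · 10.5/√78 = 60.08

We are 98% confident that μ ≤ 60.08.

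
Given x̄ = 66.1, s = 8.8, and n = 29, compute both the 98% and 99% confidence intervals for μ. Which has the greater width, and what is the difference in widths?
99% CI is wider by 0.97

df = 28
98% CI: t* = 2.467, (62.07, 70.13), width = 2 · t* · s/√n = 8.06
99% CI: t* = 2.763, (61.58, 70.62), width = 2 · t* · s/√n = 9.03

The 99% CI is wider by 9.03 - 8.06 = 0.97.
Higher confidence requires a wider interval.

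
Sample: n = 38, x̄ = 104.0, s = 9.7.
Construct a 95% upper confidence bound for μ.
μ ≤ 106.65

Upper bound (one-sided):
t* = 1.687 (one-sided for 95%)
Upper bound = x̄ + t* · s/√n = 104.0 + 1.687 · 9.7/√38 = 106.65

We are 95% confident that μ ≤ 106.65.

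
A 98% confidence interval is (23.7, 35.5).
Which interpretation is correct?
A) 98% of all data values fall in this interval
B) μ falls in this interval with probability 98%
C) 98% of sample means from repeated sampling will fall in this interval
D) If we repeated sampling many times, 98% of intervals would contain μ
D

A) Wrong — a CI is about the parameter μ, not individual data values.
B) Wrong — μ is fixed; the randomness lives in the interval, not in μ.
C) Wrong — coverage applies to intervals containing μ, not to future x̄ values.
D) Correct — this is the frequentist long-run coverage interpretation.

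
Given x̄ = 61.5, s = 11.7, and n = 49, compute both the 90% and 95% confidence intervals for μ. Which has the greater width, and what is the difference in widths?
95% CI is wider by 1.11

df = 48
90% CI: t* = 1.677, (58.70, 64.30), width = 2 · t* · s/√n = 5.61
95% CI: t* = 2.011, (58.14, 64.86), width = 2 · t* · s/√n = 6.72

The 95% CI is wider by 6.72 - 5.61 = 1.11.
Higher confidence requires a wider interval.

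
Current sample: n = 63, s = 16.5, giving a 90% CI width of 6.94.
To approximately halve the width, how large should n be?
n ≈ 252

CI width ∝ 1/√n
To reduce width by factor 2, need √n to grow by 2 → need 2² = 4 times as many samples.

Current: n = 63, width = 6.94
New: n = 252, width ≈ 3.43

Width reduced by factor of 6.94/3.43 = 2.02.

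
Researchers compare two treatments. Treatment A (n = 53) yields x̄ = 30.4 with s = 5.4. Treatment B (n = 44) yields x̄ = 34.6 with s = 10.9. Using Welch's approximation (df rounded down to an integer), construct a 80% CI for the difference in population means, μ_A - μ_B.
(-6.54, -1.86)

Difference: x̄₁ - x̄₂ = -4.20
SE = √(s₁²/n₁ + s₂²/n₂) = √(5.4²/53 + 10.9²/44) = 1.8029
df = 60.24 → 60 (Welch–Satterthwaite, rounded down)
t* = 1.296

CI: -4.20 ± 1.296 · 1.8029 = -4.20 ± 2.34 = (-6.54, -1.86)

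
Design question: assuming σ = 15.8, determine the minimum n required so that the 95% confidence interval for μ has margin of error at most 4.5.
n ≥ 48

For margin E ≤ 4.5:
n ≥ (z* · σ / E)²
n ≥ (1.960 · 15.8 / 4.5)²
n ≥ 47.36

Minimum n = 48 (rounding up)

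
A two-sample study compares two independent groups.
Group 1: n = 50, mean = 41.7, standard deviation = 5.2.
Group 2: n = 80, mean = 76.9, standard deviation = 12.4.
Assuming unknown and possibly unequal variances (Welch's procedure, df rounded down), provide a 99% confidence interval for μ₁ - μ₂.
(-39.31, -31.09)

Difference: x̄₁ - x̄₂ = -35.20
SE = √(s₁²/n₁ + s₂²/n₂) = √(5.2²/50 + 12.4²/80) = 1.5693
df = 115.03 → 115 (Welch–Satterthwaite, rounded down)
t* = 2.619

CI: -35.20 ± 2.619 · 1.5693 = -35.20 ± 4.11 = (-39.31, -31.09)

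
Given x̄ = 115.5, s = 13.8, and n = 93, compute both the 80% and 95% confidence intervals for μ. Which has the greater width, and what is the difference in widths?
95% CI is wider by 1.99

df = 92
80% CI: t* = 1.291, (113.65, 117.35), width = 2 · t* · s/√n = 3.69
95% CI: t* = 1.986, (112.66, 118.34), width = 2 · t* · s/√n = 5.68

The 95% CI is wider by 5.68 - 3.69 = 1.99.
Higher confidence requires a wider interval.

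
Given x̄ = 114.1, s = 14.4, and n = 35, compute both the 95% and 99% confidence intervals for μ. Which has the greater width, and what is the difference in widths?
99% CI is wider by 3.39

df = 34
95% CI: t* = 2.032, (109.15, 119.05), width = 2 · t* · s/√n = 9.89
99% CI: t* = 2.728, (107.46, 120.74), width = 2 · t* · s/√n = 13.28

The 99% CI is wider by 13.28 - 9.89 = 3.39.
Higher confidence requires a wider interval.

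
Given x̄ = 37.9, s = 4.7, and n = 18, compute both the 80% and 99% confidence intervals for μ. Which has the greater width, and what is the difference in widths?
99% CI is wider by 3.47

df = 17
80% CI: t* = 1.333, (36.42, 39.38), width = 2 · t* · s/√n = 2.95
99% CI: t* = 2.898, (34.69, 41.11), width = 2 · t* · s/√n = 6.42

The 99% CI is wider by 6.42 - 2.95 = 3.47.
Higher confidence requires a wider interval.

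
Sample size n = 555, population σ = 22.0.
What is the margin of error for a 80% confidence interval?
Margin of error = 1.20

Margin of error = z* · σ/√n
= 1.282 · 22.0/√555
= 1.282 · 22.0/23.5584
= 1.20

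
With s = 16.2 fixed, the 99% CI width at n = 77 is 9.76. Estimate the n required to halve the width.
n ≈ 308

CI width ∝ 1/√n
To reduce width by factor 2, need √n to grow by 2 → need 2² = 4 times as many samples.

Current: n = 77, width = 9.76
New: n = 308, width ≈ 4.79

Width reduced by factor of 9.76/4.79 = 2.04.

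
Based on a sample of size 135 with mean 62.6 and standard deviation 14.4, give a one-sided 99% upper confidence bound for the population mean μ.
μ ≤ 65.52

Upper bound (one-sided):
t* = 2.354 (one-sided for 99%)
Upper bound = x̄ + t* · s/√n = 62.6 + 2.354 · 14.4/√135 = 65.52

We are 99% confident that μ ≤ 65.52.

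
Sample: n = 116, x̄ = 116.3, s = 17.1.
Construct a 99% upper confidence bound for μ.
μ ≤ 120.05

Upper bound (one-sided):
t* = 2.359 (one-sided for 99%)
Upper bound = x̄ + t* · s/√n = 116.3 + 2.359 · 17.1/√116 = 120.05

We are 99% confident that μ ≤ 120.05.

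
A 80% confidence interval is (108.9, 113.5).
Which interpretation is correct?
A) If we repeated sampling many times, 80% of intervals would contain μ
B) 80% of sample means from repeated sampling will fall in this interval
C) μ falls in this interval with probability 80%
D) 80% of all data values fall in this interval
A

A) Correct — this is the frequentist long-run coverage interpretation.
B) Wrong — coverage applies to intervals containing μ, not to future x̄ values.
C) Wrong — μ is fixed; the randomness lives in the interval, not in μ.
D) Wrong — a CI is about the parameter μ, not individual data values.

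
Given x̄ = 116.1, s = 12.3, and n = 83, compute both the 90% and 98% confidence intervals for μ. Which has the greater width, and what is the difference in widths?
98% CI is wider by 1.92

df = 82
90% CI: t* = 1.664, (113.85, 118.35), width = 2 · t* · s/√n = 4.49
98% CI: t* = 2.373, (112.90, 119.30), width = 2 · t* · s/√n = 6.41

The 98% CI is wider by 6.41 - 4.49 = 1.92.
Higher confidence requires a wider interval.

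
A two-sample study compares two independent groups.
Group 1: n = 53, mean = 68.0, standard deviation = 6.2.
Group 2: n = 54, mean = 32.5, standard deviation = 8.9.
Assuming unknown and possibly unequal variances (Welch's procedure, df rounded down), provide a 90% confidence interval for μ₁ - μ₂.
(33.04, 37.96)

Difference: x̄₁ - x̄₂ = 35.50
SE = √(s₁²/n₁ + s₂²/n₂) = √(6.2²/53 + 8.9²/54) = 1.4806
df = 94.76 → 94 (Welch–Satterthwaite, rounded down)
t* = 1.661

CI: 35.50 ± 1.661 · 1.4806 = 35.50 ± 2.46 = (33.04, 37.96)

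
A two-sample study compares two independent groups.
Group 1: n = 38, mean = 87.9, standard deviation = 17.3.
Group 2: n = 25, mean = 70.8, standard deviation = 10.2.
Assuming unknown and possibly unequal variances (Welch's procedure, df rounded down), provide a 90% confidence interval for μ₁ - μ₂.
(11.30, 22.90)

Difference: x̄₁ - x̄₂ = 17.10
SE = √(s₁²/n₁ + s₂²/n₂) = √(17.3²/38 + 10.2²/25) = 3.4695
df = 60.42 → 60 (Welch–Satterthwaite, rounded down)
t* = 1.671

CI: 17.10 ± 1.671 · 3.4695 = 17.10 ± 5.80 = (11.30, 22.90)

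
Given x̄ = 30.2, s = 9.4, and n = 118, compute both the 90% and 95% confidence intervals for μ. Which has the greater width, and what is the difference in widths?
95% CI is wider by 0.56

df = 117
90% CI: t* = 1.658, (28.77, 31.63), width = 2 · t* · s/√n = 2.87
95% CI: t* = 1.980, (28.49, 31.91), width = 2 · t* · s/√n = 3.43

The 95% CI is wider by 3.43 - 2.87 = 0.56.
Higher confidence requires a wider interval.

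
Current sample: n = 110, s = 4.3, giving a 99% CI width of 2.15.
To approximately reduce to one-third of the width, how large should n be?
n ≈ 990

CI width ∝ 1/√n
To reduce width by factor 3, need √n to grow by 3 → need 3² = 9 times as many samples.

Current: n = 110, width = 2.15
New: n = 990, width ≈ 0.71

Width reduced by factor of 2.15/0.71 = 3.03.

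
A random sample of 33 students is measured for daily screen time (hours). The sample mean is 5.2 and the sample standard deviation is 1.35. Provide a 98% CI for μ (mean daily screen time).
(4.62, 5.78)

t-interval (σ unknown):
df = n - 1 = 32
t* = 2.449 for 98% confidence

Margin of error = t* · s/√n = 2.449 · 1.35/√33 = 0.58

CI: (4.62, 5.78)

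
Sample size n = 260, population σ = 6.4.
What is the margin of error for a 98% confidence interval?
Margin of error = 0.92

Margin of error = z* · σ/√n
= 2.326 · 6.4/√260
= 2.326 · 6.4/16.1245
= 0.92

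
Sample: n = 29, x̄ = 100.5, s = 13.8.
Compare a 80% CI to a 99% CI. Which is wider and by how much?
99% CI is wider by 7.43

df = 28
80% CI: t* = 1.313, (97.14, 103.86), width = 2 · t* · s/√n = 6.73
99% CI: t* = 2.763, (93.42, 107.58), width = 2 · t* · s/√n = 14.16

The 99% CI is wider by 14.16 - 6.73 = 7.43.
Higher confidence requires a wider interval.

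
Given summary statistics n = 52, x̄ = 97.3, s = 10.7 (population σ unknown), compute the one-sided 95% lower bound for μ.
μ ≥ 94.81

Lower bound (one-sided):
t* = 1.675 (one-sided for 95%)
Lower bound = x̄ - t* · s/√n = 97.3 - 1.675 · 10.7/√52 = 94.81

We are 95% confident that μ ≥ 94.81.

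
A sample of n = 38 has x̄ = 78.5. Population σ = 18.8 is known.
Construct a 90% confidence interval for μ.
(73.48, 83.52)

z-interval (σ known):
z* = 1.645 for 90% confidence

Margin of error = z* · σ/√n = 1.645 · 18.8/√38 = 5.02

CI: (78.5 - 5.02, 78.5 + 5.02) = (73.48, 83.52)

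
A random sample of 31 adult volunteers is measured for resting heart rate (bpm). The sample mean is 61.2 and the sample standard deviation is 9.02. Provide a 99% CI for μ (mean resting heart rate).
(56.74, 65.66)

t-interval (σ unknown):
df = n - 1 = 30
t* = 2.750 for 99% confidence

Margin of error = t* · s/√n = 2.750 · 9.02/√31 = 4.46

CI: (56.74, 65.66)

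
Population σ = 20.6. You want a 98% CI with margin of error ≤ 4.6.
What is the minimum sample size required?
n ≥ 109

For margin E ≤ 4.6:
n ≥ (z* · σ / E)²
n ≥ (2.326 · 20.6 / 4.6)²
n ≥ 108.50

Minimum n = 109 (rounding up)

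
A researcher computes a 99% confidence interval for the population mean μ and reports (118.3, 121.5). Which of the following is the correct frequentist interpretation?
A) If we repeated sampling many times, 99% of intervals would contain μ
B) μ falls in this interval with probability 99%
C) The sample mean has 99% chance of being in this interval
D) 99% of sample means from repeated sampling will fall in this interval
A

A) Correct — this is the frequentist long-run coverage interpretation.
B) Wrong — μ is fixed; the randomness lives in the interval, not in μ.
C) Wrong — x̄ is observed and sits in the interval by construction.
D) Wrong — coverage applies to intervals containing μ, not to future x̄ values.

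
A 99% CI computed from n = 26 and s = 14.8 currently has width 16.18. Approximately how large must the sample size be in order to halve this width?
n ≈ 104

CI width ∝ 1/√n
To reduce width by factor 2, need √n to grow by 2 → need 2² = 4 times as many samples.

Current: n = 26, width = 16.18
New: n = 104, width ≈ 7.62

Width reduced by factor of 16.18/7.62 = 2.12.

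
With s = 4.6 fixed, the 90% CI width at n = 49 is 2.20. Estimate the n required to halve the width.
n ≈ 196

CI width ∝ 1/√n
To reduce width by factor 2, need √n to grow by 2 → need 2² = 4 times as many samples.

Current: n = 49, width = 2.20
New: n = 196, width ≈ 1.09

Width reduced by factor of 2.20/1.09 = 2.02.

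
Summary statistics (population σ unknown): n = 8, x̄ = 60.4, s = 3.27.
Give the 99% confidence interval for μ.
(56.35, 64.45)

t-interval (σ unknown):
df = n - 1 = 7
t* = 3.499 for 99% confidence

Margin of error = t* · s/√n = 3.499 · 3.27/√8 = 4.05

CI: (56.35, 64.45)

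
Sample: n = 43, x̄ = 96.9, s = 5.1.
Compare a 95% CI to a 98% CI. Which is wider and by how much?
98% CI is wider by 0.62

df = 42
95% CI: t* = 2.018, (95.33, 98.47), width = 2 · t* · s/√n = 3.14
98% CI: t* = 2.418, (95.02, 98.78), width = 2 · t* · s/√n = 3.76

The 98% CI is wider by 3.76 - 3.14 = 0.62.
Higher confidence requires a wider interval.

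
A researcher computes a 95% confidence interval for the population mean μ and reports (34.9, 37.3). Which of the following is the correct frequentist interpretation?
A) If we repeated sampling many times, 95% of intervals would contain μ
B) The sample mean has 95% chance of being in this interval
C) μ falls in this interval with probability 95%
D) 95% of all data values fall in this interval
A

A) Correct — this is the frequentist long-run coverage interpretation.
B) Wrong — x̄ is observed and sits in the interval by construction.
C) Wrong — μ is fixed; the randomness lives in the interval, not in μ.
D) Wrong — a CI is about the parameter μ, not individual data values.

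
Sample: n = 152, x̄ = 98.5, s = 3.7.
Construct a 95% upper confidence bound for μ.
μ ≤ 99.00

Upper bound (one-sided):
t* = 1.655 (one-sided for 95%)
Upper bound = x̄ + t* · s/√n = 98.5 + 1.655 · 3.7/√152 = 99.00

We are 95% confident that μ ≤ 99.00.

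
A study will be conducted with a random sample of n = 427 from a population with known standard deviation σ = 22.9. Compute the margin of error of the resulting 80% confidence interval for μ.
Margin of error = 1.42

Margin of error = z* · σ/√n
= 1.282 · 22.9/√427
= 1.282 · 22.9/20.6640
= 1.42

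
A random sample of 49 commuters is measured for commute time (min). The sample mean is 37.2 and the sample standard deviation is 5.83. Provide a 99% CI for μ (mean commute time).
(34.97, 39.43)

t-interval (σ unknown):
df = n - 1 = 48
t* = 2.682 for 99% confidence

Margin of error = t* · s/√n = 2.682 · 5.83/√49 = 2.23

CI: (34.97, 39.43)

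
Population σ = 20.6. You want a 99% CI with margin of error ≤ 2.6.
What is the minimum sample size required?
n ≥ 417

For margin E ≤ 2.6:
n ≥ (z* · σ / E)²
n ≥ (2.576 · 20.6 / 2.6)²
n ≥ 416.56

Minimum n = 417 (rounding up)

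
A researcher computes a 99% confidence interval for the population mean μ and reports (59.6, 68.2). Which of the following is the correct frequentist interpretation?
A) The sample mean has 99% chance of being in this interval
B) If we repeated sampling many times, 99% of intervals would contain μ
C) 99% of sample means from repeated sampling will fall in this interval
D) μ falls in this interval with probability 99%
B

A) Wrong — x̄ is observed and sits in the interval by construction.
B) Correct — this is the frequentist long-run coverage interpretation.
C) Wrong — coverage applies to intervals containing μ, not to future x̄ values.
D) Wrong — μ is fixed; the randomness lives in the interval, not in μ.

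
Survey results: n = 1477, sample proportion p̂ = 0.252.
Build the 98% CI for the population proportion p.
(0.226, 0.278)

Proportion CI:
SE = √(p̂(1-p̂)/n) = √(0.252 · 0.748 / 1477) = 0.01130

z* = 2.326
Margin = z* · SE = 2.326 · 0.01130 = 0.0263

CI: 0.252 ± 0.0263 = (0.226, 0.278)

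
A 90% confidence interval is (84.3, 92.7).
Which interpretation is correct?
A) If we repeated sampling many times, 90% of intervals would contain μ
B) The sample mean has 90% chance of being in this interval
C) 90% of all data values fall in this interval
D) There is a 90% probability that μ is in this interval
A

A) Correct — this is the frequentist long-run coverage interpretation.
B) Wrong — x̄ is observed and sits in the interval by construction.
C) Wrong — a CI is about the parameter μ, not individual data values.
D) Wrong — μ is fixed; the randomness lives in the interval, not in μ.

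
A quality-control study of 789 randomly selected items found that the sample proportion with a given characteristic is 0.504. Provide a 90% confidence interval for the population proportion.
(0.475, 0.533)

Proportion CI:
SE = √(p̂(1-p̂)/n) = √(0.504 · 0.496 / 789) = 0.01780

z* = 1.645
Margin = z* · SE = 1.645 · 0.01780 = 0.0293

CI: 0.504 ± 0.0293 = (0.475, 0.533)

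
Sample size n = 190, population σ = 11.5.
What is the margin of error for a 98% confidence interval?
Margin of error = 1.94

Margin of error = z* · σ/√n
= 2.326 · 11.5/√190
= 2.326 · 11.5/13.7840
= 1.94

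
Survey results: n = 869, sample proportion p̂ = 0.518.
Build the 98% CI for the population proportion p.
(0.479, 0.557)

Proportion CI:
SE = √(p̂(1-p̂)/n) = √(0.518 · 0.482 / 869) = 0.01695

z* = 2.326
Margin = z* · SE = 2.326 · 0.01695 = 0.0394

CI: 0.518 ± 0.0394 = (0.479, 0.557)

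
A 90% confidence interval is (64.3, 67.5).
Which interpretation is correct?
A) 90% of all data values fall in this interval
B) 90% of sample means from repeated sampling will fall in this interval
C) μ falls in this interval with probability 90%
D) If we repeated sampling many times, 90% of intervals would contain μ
D

A) Wrong — a CI is about the parameter μ, not individual data values.
B) Wrong — coverage applies to intervals containing μ, not to future x̄ values.
C) Wrong — μ is fixed; the randomness lives in the interval, not in μ.
D) Correct — this is the frequentist long-run coverage interpretation.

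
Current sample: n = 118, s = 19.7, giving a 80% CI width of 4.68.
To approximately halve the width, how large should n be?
n ≈ 472

CI width ∝ 1/√n
To reduce width by factor 2, need √n to grow by 2 → need 2² = 4 times as many samples.

Current: n = 118, width = 4.68
New: n = 472, width ≈ 2.33

Width reduced by factor of 4.68/2.33 = 2.01.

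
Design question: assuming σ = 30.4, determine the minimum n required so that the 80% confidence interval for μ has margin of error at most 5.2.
n ≥ 57

For margin E ≤ 5.2:
n ≥ (z* · σ / E)²
n ≥ (1.282 · 30.4 / 5.2)²
n ≥ 56.17

Minimum n = 57 (rounding up)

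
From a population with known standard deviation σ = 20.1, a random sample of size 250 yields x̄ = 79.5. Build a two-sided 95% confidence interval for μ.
(77.01, 81.99)

z-interval (σ known):
z* = 1.960 for 95% confidence

Margin of error = z* · σ/√n = 1.960 · 20.1/√250 = 2.49

CI: (79.5 - 2.49, 79.5 + 2.49) = (77.01, 81.99)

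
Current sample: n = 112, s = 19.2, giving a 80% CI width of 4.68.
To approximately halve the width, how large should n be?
n ≈ 448

CI width ∝ 1/√n
To reduce width by factor 2, need √n to grow by 2 → need 2² = 4 times as many samples.

Current: n = 112, width = 4.68
New: n = 448, width ≈ 2.33

Width reduced by factor of 4.68/2.33 = 2.01.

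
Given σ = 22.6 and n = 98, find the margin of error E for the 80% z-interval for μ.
Margin of error = 2.93

Margin of error = z* · σ/√n
= 1.282 · 22.6/√98
= 1.282 · 22.6/9.8995
= 2.93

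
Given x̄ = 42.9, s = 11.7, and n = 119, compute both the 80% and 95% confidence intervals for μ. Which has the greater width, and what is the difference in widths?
95% CI is wider by 1.48

df = 118
80% CI: t* = 1.289, (41.52, 44.28), width = 2 · t* · s/√n = 2.77
95% CI: t* = 1.980, (40.78, 45.02), width = 2 · t* · s/√n = 4.25

The 95% CI is wider by 4.25 - 2.77 = 1.48.
Higher confidence requires a wider interval.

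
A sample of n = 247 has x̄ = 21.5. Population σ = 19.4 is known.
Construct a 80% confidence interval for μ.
(19.92, 23.08)

z-interval (σ known):
z* = 1.282 for 80% confidence

Margin of error = z* · σ/√n = 1.282 · 19.4/√247 = 1.58

CI: (21.5 - 1.58, 21.5 + 1.58) = (19.92, 23.08)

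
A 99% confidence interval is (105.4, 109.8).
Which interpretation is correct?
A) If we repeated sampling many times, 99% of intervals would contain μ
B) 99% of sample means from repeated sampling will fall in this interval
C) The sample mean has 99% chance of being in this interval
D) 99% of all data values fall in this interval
A

A) Correct — this is the frequentist long-run coverage interpretation.
B) Wrong — coverage applies to intervals containing μ, not to future x̄ values.
C) Wrong — x̄ is observed and sits in the interval by construction.
D) Wrong — a CI is about the parameter μ, not individual data values.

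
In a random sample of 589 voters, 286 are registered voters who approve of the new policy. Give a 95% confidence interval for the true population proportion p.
(0.445, 0.526)

Proportion CI:
p̂ = 286/589 = 0.48557
SE = √(p̂(1-p̂)/n) = √(0.48557 · 0.51443 / 589) = 0.02059

z* = 1.960
Margin = z* · SE = 1.960 · 0.02059 = 0.0404

CI: 0.48557 ± 0.0404 = (0.445, 0.526)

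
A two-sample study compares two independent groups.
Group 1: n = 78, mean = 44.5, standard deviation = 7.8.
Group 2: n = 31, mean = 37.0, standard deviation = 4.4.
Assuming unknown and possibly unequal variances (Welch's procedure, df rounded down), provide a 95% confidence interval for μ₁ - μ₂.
(5.15, 9.85)

Difference: x̄₁ - x̄₂ = 7.50
SE = √(s₁²/n₁ + s₂²/n₂) = √(7.8²/78 + 4.4²/31) = 1.1851
df = 94.38 → 94 (Welch–Satterthwaite, rounded down)
t* = 1.986

CI: 7.50 ± 1.986 · 1.1851 = 7.50 ± 2.35 = (5.15, 9.85)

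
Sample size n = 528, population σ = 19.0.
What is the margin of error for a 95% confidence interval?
Margin of error = 1.62

Margin of error = z* · σ/√n
= 1.960 · 19.0/√528
= 1.960 · 19.0/22.9783
= 1.62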